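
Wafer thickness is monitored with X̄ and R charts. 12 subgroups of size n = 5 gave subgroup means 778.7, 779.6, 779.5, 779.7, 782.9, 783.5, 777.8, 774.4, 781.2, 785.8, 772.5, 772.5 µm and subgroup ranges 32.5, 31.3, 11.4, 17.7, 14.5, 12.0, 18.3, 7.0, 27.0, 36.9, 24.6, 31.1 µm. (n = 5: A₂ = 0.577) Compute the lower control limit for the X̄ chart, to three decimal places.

766.300

X̄̄ = (778.7 + 779.6 + 779.5 + 779.7 + 782.9 + 783.5 + 777.8 + 774.4 + 781.2 + 785.8 + 772.5 + 772.5) / 12 = 9348.1000 / 12 = 779.0083
R̄ = (32.5 + 31.3 + 11.4 + 17.7 + 14.5 + 12.0 + 18.3 + 7.0 + 27.0 + 36.9 + 24.6 + 31.1) / 12 = 264.3000 / 12 = 22.0250
LCL = X̄̄ − A₂·R̄ = 779.0083 − 0.577 × 22.0250 = 766.2999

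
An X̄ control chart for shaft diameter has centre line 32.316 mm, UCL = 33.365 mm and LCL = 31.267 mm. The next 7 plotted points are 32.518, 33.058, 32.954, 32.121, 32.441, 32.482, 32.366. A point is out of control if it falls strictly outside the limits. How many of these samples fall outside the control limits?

0

All 7 points lie within [31.267, 33.365].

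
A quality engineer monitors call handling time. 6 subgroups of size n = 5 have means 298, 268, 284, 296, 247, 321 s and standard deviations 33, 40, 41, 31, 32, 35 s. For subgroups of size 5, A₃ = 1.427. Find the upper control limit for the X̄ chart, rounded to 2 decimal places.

X̄̄ = (298 + 268 + 284 + 296 + 247 + 321) / 6 = 285.6667
s̄ = (33 + 40 + 41 + 31 + 32 + 35) / 6 = 35.3333
UCL = X̄̄ + A₃·s̄ = 285.6667 + 1.427 × 35.3333 = 336.0873

336.09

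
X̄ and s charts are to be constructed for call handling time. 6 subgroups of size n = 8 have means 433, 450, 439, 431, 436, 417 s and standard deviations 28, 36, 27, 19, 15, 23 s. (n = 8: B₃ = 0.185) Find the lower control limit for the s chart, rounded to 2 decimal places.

s̄ = (28 + 36 + 27 + 19 + 15 + 23) / 6 = 24.6667
LCL_s = B₃·s̄ = 0.185 × 24.6667 = 4.5633

4.56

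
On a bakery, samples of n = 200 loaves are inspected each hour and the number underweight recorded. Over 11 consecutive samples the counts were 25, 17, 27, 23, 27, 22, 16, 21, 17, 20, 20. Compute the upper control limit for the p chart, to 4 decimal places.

p̄ = Σdᵢ / (k·n) = 235 / (11 × 200) = 0.10682
UCL = p̄ + 3·√(p̄(1−p̄)/n) = 0.10682 + 3 × √(0.10682×0.89318/200) = 0.10682 + 3 × 0.02184 = 0.17234

0.1723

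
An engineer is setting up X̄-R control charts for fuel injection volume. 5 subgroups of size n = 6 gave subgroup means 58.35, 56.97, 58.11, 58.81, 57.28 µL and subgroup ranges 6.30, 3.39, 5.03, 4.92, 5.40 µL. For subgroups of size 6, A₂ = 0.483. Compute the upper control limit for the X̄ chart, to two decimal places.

X̄̄ = (58.35 + 56.97 + 58.11 + 58.81 + 57.28) / 5 = 289.5200 / 5 = 57.9040
R̄ = (6.30 + 3.39 + 5.03 + 4.92 + 5.40) / 5 = 25.0400 / 5 = 5.0080
UCL = X̄̄ + A₂·R̄ = 57.9040 + 0.483 × 5.0080 = 60.3229

60.32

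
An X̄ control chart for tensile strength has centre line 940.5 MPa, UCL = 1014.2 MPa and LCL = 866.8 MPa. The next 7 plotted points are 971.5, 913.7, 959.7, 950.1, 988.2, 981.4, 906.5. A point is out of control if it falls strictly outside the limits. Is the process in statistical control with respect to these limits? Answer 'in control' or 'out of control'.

All 7 points lie within [866.8, 1014.2].

in control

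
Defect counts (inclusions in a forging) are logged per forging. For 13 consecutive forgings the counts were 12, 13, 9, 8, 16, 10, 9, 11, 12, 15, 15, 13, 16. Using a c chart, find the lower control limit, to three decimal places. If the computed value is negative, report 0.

c̄ = (12 + 13 + 9 + 8 + 16 + 10 + 9 + 11 + 12 + 15 + 15 + 13 + 16) / 13 = 159 / 13 = 12.2308
LCL = c̄ − 3√c̄ = 12.2308 − 3 × 3.4973 = 1.7390

1.739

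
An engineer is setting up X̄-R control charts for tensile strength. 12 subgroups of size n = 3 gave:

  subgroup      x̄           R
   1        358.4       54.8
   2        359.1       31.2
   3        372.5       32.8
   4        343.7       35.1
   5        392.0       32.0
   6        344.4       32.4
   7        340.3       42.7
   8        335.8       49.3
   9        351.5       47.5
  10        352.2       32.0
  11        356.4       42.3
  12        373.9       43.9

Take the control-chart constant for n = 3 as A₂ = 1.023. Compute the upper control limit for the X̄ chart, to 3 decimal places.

X̄̄ = (358.4 + 359.1 + 372.5 + 343.7 + 392.0 + 344.4 + 340.3 + 335.8 + 351.5 + 352.2 + 356.4 + 373.9) / 12 = 4280.2000 / 12 = 356.6833
R̄ = (54.8 + 31.2 + 32.8 + 35.1 + 32.0 + 32.4 + 42.7 + 49.3 + 47.5 + 32.0 + 42.3 + 43.9) / 12 = 476.0000 / 12 = 39.6667
UCL = X̄̄ + A₂·R̄ = 356.6833 + 1.023 × 39.6667 = 397.2623

397.262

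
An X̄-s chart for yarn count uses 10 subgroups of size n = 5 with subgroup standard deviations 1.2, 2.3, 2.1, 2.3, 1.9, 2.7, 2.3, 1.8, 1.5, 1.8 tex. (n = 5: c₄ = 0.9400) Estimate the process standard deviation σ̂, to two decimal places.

s̄ = (1.2 + 2.3 + 2.1 + 2.3 + 1.9 + 2.7 + 2.3 + 1.8 + 1.5 + 1.8) / 10 = 1.9900
σ̂ = s̄ / c₄ = 1.9900 / 0.9400 = 2.1170

2.12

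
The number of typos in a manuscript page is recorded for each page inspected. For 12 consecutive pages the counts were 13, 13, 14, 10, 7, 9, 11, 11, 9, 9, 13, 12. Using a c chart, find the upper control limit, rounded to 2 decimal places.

c̄ = (13 + 13 + 14 + 10 + 7 + 9 + 11 + 11 + 9 + 9 + 13 + 12) / 12 = 131 / 12 = 10.9167
UCL = c̄ + 3√c̄ = 10.9167 + 3 × √10.9167 = 10.9167 + 3 × 3.3040 = 20.8288

20.83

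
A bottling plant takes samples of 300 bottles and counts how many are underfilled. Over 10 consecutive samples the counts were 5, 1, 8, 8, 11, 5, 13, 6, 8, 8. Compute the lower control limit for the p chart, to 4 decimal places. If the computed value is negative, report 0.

0.0000

p̄ = Σdᵢ / (k·n) = 73 / (10 × 300) = 0.02433
LCL = p̄ − 3·√(p̄(1−p̄)/n) = 0.02433 − 3 × 0.00890 = -0.00235 → 0 (negative, so LCL = 0)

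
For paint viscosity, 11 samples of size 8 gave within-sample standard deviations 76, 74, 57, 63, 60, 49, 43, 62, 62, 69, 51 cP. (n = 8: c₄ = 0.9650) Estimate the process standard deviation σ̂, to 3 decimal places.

s̄ = (76 + 74 + 57 + 63 + 60 + 49 + 43 + 62 + 62 + 69 + 51) / 11 = 60.5455
σ̂ = s̄ / c₄ = 60.5455 / 0.9650 = 62.7414

62.741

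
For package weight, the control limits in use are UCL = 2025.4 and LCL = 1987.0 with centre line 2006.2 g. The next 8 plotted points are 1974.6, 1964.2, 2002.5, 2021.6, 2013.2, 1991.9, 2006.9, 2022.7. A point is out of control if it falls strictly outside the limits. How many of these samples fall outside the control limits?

Compare each point to [1987.0, 2025.4]: sample 1 = 1974.6 < LCL; sample 2 = 1964.2 < LCL.

2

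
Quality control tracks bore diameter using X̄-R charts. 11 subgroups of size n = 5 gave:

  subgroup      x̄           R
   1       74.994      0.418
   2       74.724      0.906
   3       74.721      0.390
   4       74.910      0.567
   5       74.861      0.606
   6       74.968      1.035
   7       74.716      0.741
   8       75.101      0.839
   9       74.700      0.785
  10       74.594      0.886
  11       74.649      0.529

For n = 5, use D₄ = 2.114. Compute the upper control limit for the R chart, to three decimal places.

1.480

R̄ = (0.418 + 0.906 + 0.390 + 0.567 + 0.606 + 1.035 + 0.741 + 0.839 + 0.785 + 0.886 + 0.529) / 11 = 7.7020 / 11 = 0.7002
UCL_R = D₄·R̄ = 2.114 × 0.7002 = 1.4802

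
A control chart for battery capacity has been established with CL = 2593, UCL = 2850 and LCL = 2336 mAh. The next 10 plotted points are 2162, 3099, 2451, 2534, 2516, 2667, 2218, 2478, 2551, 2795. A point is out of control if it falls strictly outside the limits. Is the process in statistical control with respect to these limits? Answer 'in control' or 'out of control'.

Compare each point to [2336, 2850]: sample 1 = 2162 < LCL; sample 2 = 3099 > UCL; sample 7 = 2218 < LCL.

out of control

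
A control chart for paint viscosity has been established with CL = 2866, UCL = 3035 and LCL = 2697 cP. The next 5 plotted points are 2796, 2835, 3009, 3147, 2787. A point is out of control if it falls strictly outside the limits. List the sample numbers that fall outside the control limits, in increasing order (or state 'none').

Compare each point to [2697, 3035]: sample 4 = 3147 > UCL.

4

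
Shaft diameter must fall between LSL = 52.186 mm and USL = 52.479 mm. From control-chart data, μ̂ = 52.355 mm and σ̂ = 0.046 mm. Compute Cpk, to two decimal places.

0.90

Cpu = (USL − μ̂) / (3σ̂) = (52.479 − 52.355) / (3 × 0.046) = 0.8986; Cpl = (μ̂ − LSL) / (3σ̂) = (52.355 − 52.186) / (3 × 0.046) = 1.2246; Cpk = min(Cpu, Cpl) = 0.8986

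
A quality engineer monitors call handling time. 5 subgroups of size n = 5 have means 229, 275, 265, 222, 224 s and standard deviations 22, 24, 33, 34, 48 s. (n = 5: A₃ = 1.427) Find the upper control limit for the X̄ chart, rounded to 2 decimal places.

X̄̄ = (229 + 275 + 265 + 222 + 224) / 5 = 243.0000
s̄ = (22 + 24 + 33 + 34 + 48) / 5 = 32.2000
UCL = X̄̄ + A₃·s̄ = 243.0000 + 1.427 × 32.2000 = 288.9494

288.95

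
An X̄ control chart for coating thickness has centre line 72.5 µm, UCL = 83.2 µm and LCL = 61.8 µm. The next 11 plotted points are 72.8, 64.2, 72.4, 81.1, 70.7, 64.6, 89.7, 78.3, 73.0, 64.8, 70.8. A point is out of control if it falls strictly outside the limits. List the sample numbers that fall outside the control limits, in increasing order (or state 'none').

7

Compare each point to [61.8, 83.2]: sample 7 = 89.7 > UCL.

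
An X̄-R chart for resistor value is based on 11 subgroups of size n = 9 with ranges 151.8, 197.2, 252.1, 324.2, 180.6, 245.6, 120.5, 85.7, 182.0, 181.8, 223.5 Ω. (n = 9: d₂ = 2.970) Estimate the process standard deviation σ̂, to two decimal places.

65.66

R̄ = (151.8 + 197.2 + 252.1 + 324.2 + 180.6 + 245.6 + 120.5 + 85.7 + 182.0 + 181.8 + 223.5) / 11 = 195.0000
σ̂ = R̄ / d₂ = 195.0000 / 2.970 = 65.6566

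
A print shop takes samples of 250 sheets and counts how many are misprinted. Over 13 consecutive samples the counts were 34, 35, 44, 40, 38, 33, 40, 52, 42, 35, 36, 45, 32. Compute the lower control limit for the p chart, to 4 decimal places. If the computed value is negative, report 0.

p̄ = Σdᵢ / (k·n) = 506 / (13 × 250) = 0.15569
LCL = p̄ − 3·√(p̄(1−p̄)/n) = 0.15569 − 3 × 0.02293 = 0.08690

0.0869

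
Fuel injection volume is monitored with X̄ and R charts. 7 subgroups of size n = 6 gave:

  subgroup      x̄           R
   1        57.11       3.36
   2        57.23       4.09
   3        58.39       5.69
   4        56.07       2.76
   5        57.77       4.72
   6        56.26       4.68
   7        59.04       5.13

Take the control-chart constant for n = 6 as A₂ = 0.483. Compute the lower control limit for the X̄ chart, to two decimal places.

X̄̄ = (57.11 + 57.23 + 58.39 + 56.07 + 57.77 + 56.26 + 59.04) / 7 = 401.8700 / 7 = 57.4100
R̄ = (3.36 + 4.09 + 5.69 + 2.76 + 4.72 + 4.68 + 5.13) / 7 = 30.4300 / 7 = 4.3471
LCL = X̄̄ − A₂·R̄ = 57.4100 − 0.483 × 4.3471 = 55.3103

55.31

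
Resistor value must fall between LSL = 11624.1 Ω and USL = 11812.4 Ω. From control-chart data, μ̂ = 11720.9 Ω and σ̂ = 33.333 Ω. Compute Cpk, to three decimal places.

Cpu = (USL − μ̂) / (3σ̂) = (11812.4 − 11720.9) / (3 × 33.333) = 0.9150; Cpl = (μ̂ − LSL) / (3σ̂) = (11720.9 − 11624.1) / (3 × 33.333) = 0.9680; Cpk = min(Cpu, Cpl) = 0.9150

0.915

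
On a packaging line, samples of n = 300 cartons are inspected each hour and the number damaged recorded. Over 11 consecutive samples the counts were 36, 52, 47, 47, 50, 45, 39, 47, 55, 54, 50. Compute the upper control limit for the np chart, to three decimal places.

66.416

p̄ = Σdᵢ / (k·n) = 522 / (11 × 300) = 0.15818
UCL = np̄ + 3·√(np̄(1−p̄)) = 47.4545 + 3 × √(47.4545×0.84182) = 47.4545 + 3 × 6.3205 = 66.4159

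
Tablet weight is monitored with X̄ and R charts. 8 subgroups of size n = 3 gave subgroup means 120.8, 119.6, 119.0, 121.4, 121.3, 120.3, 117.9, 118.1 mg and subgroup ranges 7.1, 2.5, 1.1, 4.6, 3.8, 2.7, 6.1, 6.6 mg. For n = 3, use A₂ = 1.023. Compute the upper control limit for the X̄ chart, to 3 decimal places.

X̄̄ = (120.8 + 119.6 + 119.0 + 121.4 + 121.3 + 120.3 + 117.9 + 118.1) / 8 = 958.4000 / 8 = 119.8000
R̄ = (7.1 + 2.5 + 1.1 + 4.6 + 3.8 + 2.7 + 6.1 + 6.6) / 8 = 34.5000 / 8 = 4.3125
UCL = X̄̄ + A₂·R̄ = 119.8000 + 1.023 × 4.3125 = 124.2117

124.212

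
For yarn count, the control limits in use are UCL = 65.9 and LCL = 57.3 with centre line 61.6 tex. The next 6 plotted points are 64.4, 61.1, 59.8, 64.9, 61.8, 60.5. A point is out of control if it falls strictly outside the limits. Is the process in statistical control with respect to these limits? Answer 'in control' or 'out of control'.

in control

All 6 points lie within [57.3, 65.9].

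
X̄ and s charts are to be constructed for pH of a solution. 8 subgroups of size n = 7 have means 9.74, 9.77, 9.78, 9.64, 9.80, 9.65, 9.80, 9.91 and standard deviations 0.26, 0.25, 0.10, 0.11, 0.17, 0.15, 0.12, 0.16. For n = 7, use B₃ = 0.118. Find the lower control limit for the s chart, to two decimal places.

0.02

s̄ = (0.26 + 0.25 + 0.10 + 0.11 + 0.17 + 0.15 + 0.12 + 0.16) / 8 = 0.1650
LCL_s = B₃·s̄ = 0.118 × 0.1650 = 0.0195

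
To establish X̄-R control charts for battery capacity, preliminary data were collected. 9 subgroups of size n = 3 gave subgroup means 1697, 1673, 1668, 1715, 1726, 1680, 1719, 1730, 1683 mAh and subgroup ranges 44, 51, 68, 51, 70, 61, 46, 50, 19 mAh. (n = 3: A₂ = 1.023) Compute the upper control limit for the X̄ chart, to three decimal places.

1751.287

X̄̄ = (1697 + 1673 + 1668 + 1715 + 1726 + 1680 + 1719 + 1730 + 1683) / 9 = 15291.0000 / 9 = 1699.0000
R̄ = (44 + 51 + 68 + 51 + 70 + 61 + 46 + 50 + 19) / 9 = 460.0000 / 9 = 51.1111
UCL = X̄̄ + A₂·R̄ = 1699.0000 + 1.023 × 51.1111 = 1751.2867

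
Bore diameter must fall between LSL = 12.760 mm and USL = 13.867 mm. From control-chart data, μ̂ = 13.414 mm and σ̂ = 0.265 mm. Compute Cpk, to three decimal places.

Cpu = (USL − μ̂) / (3σ̂) = (13.867 − 13.414) / (3 × 0.265) = 0.5698; Cpl = (μ̂ − LSL) / (3σ̂) = (13.414 − 12.760) / (3 × 0.265) = 0.8226; Cpk = min(Cpu, Cpl) = 0.5698

0.570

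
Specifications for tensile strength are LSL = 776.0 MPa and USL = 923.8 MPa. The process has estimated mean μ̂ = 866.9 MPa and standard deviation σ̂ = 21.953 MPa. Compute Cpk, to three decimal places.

Cpu = (USL − μ̂) / (3σ̂) = (923.8 − 866.9) / (3 × 21.953) = 0.8640; Cpl = (μ̂ − LSL) / (3σ̂) = (866.9 − 776.0) / (3 × 21.953) = 1.3802; Cpk = min(Cpu, Cpl) = 0.8640

0.864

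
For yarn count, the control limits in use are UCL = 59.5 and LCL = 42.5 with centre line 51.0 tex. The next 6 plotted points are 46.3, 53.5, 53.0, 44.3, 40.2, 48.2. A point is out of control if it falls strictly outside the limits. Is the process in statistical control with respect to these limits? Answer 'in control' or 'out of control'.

Compare each point to [42.5, 59.5]: sample 5 = 40.2 < LCL.

out of control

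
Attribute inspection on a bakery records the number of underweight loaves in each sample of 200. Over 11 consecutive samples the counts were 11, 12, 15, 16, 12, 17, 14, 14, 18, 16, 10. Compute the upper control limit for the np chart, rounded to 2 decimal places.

24.95

p̄ = Σdᵢ / (k·n) = 155 / (11 × 200) = 0.07045
UCL = np̄ + 3·√(np̄(1−p̄)) = 14.0909 + 3 × √(14.0909×0.92955) = 14.0909 + 3 × 3.6191 = 24.9483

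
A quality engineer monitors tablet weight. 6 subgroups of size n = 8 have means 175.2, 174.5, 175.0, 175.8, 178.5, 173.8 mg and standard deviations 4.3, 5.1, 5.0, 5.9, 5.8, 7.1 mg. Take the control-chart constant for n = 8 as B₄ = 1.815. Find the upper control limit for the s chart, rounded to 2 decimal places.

10.04

s̄ = (4.3 + 5.1 + 5.0 + 5.9 + 5.8 + 7.1) / 6 = 5.5333
UCL_s = B₄·s̄ = 1.815 × 5.5333 = 10.0430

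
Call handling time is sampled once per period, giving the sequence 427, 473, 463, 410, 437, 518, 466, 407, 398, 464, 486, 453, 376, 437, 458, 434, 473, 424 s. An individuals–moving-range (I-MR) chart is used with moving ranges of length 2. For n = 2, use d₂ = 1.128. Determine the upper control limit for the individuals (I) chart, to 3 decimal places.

X̄ = (427 + 473 + 463 + 410 + 437 + 518 + 466 + 407 + 398 + 464 + 486 + 453 + 376 + 437 + 458 + 434 + 473 + 424) / 18 = 444.6667
Moving ranges: 46, 10, 53, 27, 81, 52, 59, 9, 66, 22, 33, 77, 61, 21, 24, 39, 49; M̄R̄ = 729.0000 / 17 = 42.8824
UCL = X̄ + 3·M̄R̄/d₂ = 444.6667 + 3 × 42.8824 / 1.128 = 558.7155

558.715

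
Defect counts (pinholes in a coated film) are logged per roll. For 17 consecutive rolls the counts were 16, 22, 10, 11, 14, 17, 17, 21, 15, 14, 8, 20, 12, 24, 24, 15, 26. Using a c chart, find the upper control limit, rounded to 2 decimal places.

c̄ = (16 + 22 + 10 + 11 + 14 + 17 + 17 + 21 + 15 + 14 + 8 + 20 + 12 + 24 + 24 + 15 + 26) / 17 = 286 / 17 = 16.8235
UCL = c̄ + 3√c̄ = 16.8235 + 3 × √16.8235 = 16.8235 + 3 × 4.1016 = 29.1285

29.13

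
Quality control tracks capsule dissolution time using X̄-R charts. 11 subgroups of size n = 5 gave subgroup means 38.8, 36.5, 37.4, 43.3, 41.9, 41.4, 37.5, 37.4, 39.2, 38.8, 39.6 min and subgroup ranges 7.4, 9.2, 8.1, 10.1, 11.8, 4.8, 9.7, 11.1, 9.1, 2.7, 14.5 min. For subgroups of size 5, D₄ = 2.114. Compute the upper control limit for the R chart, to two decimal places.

R̄ = (7.4 + 9.2 + 8.1 + 10.1 + 11.8 + 4.8 + 9.7 + 11.1 + 9.1 + 2.7 + 14.5) / 11 = 98.5000 / 11 = 8.9545
UCL_R = D₄·R̄ = 2.114 × 8.9545 = 18.9299

18.93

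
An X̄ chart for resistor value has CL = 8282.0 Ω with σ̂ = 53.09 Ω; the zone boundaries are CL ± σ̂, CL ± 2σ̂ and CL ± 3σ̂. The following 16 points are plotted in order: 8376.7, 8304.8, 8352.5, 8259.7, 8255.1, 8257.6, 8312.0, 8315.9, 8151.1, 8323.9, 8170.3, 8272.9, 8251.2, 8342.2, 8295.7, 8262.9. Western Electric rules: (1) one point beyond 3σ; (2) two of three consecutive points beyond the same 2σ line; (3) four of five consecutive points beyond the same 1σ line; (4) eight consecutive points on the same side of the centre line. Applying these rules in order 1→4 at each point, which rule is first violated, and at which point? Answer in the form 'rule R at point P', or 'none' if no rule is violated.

rule 2 at point 11

Zone of each point (C = within 1σ̂, B = 1σ̂–2σ̂, A = 2σ̂–3σ̂, * = beyond 3σ̂; sign = side of CL): 1:+B, 2:+C, 3:+B, 4:-C, 5:-C, 6:-C, 7:+C, 8:+C, 9:-A, 10:+C, 11:-A, 12:-C, 13:-C, 14:+B, 15:+C, 16:-C
Rule 2 (two of three consecutive points beyond the same 2σ limit) is satisfied at point 11.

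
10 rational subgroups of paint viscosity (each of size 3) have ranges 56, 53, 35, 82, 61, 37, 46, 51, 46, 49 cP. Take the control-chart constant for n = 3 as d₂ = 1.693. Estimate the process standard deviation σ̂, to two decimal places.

30.48

R̄ = (56 + 53 + 35 + 82 + 61 + 37 + 46 + 51 + 46 + 49) / 10 = 51.6000
σ̂ = R̄ / d₂ = 51.6000 / 1.693 = 30.4784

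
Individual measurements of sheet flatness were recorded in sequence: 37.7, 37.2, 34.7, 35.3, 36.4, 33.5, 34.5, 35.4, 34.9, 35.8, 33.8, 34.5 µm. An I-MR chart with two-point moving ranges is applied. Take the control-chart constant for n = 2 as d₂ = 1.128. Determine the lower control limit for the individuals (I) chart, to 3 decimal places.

32.020

X̄ = (37.7 + 37.2 + 34.7 + 35.3 + 36.4 + 33.5 + 34.5 + 35.4 + 34.9 + 35.8 + 33.8 + 34.5) / 12 = 35.3083
Moving ranges: 0.5, 2.5, 0.6, 1.1, 2.9, 1.0, 0.9, 0.5, 0.9, 2.0, 0.7; M̄R̄ = 13.6000 / 11 = 1.2364
LCL = X̄ − 3·M̄R̄/d₂ = 35.3083 − 3 × 1.2364 / 1.128 = 32.0201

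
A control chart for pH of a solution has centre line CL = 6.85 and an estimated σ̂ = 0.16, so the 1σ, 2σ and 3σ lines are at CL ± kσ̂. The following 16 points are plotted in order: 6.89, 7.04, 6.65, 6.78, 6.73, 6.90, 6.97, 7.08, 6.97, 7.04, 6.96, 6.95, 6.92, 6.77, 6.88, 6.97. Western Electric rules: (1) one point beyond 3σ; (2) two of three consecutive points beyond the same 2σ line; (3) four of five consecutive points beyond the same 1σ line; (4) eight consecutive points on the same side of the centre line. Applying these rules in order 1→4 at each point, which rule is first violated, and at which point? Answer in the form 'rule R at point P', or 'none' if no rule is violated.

rule 4 at point 13

Zone of each point (C = within 1σ̂, B = 1σ̂–2σ̂, A = 2σ̂–3σ̂, * = beyond 3σ̂; sign = side of CL): 1:+C, 2:+B, 3:-B, 4:-C, 5:-C, 6:+C, 7:+C, 8:+B, 9:+C, 10:+B, 11:+C, 12:+C, 13:+C, 14:-C, 15:+C, 16:+C
Rule 4 (eight consecutive points on the same side of the centre line) is satisfied at point 13.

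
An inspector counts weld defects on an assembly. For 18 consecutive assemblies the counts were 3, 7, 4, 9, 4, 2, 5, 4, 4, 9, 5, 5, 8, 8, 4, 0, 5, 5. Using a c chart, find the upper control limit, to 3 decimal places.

11.801

c̄ = (3 + 7 + 4 + 9 + 4 + 2 + 5 + 4 + 4 + 9 + 5 + 5 + 8 + 8 + 4 + 0 + 5 + 5) / 18 = 91 / 18 = 5.0556
UCL = c̄ + 3√c̄ = 5.0556 + 3 × √5.0556 = 5.0556 + 3 × 2.2485 = 11.8009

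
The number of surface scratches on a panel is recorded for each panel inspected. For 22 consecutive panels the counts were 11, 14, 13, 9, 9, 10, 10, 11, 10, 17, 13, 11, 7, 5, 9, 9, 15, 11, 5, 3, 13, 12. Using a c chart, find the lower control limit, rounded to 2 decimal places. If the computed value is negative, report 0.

c̄ = (11 + 14 + 13 + 9 + 9 + 10 + 10 + 11 + 10 + 17 + 13 + 11 + 7 + 5 + 9 + 9 + 15 + 11 + 5 + 3 + 13 + 12) / 22 = 227 / 22 = 10.3182
LCL = c̄ − 3√c̄ = 10.3182 − 3 × 3.2122 = 0.6816

0.68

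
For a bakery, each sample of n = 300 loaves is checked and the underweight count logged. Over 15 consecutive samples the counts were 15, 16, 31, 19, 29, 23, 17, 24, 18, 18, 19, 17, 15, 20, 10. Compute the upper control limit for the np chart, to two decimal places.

p̄ = Σdᵢ / (k·n) = 291 / (15 × 300) = 0.06467
UCL = np̄ + 3·√(np̄(1−p̄)) = 19.4000 + 3 × √(19.4000×0.93533) = 19.4000 + 3 × 4.2597 = 32.1792

32.18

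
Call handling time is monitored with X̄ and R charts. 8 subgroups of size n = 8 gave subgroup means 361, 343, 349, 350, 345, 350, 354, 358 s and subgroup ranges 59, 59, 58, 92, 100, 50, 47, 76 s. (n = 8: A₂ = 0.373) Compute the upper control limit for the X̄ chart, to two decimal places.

X̄̄ = (361 + 343 + 349 + 350 + 345 + 350 + 354 + 358) / 8 = 2810.0000 / 8 = 351.2500
R̄ = (59 + 59 + 58 + 92 + 100 + 50 + 47 + 76) / 8 = 541.0000 / 8 = 67.6250
UCL = X̄̄ + A₂·R̄ = 351.2500 + 0.373 × 67.6250 = 376.4741

376.47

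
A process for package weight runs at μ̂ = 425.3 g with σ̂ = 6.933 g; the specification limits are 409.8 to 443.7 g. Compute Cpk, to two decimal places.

Cpu = (USL − μ̂) / (3σ̂) = (443.7 − 425.3) / (3 × 6.933) = 0.8847; Cpl = (μ̂ − LSL) / (3σ̂) = (425.3 − 409.8) / (3 × 6.933) = 0.7452; Cpk = min(Cpu, Cpl) = 0.7452

0.75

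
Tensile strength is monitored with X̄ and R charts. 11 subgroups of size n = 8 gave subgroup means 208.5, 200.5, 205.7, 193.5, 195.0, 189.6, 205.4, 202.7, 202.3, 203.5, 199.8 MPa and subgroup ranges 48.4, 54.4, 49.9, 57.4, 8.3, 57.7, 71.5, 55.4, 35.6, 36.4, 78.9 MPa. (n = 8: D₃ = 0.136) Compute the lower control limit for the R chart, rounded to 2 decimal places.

6.85

R̄ = (48.4 + 54.4 + 49.9 + 57.4 + 8.3 + 57.7 + 71.5 + 55.4 + 35.6 + 36.4 + 78.9) / 11 = 553.9000 / 11 = 50.3545
LCL_R = D₃·R̄ = 0.136 × 50.3545 = 6.8482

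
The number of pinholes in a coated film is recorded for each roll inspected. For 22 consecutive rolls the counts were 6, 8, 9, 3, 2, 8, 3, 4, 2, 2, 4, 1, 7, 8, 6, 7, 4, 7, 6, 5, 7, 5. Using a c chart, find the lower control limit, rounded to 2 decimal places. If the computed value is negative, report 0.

c̄ = (6 + 8 + 9 + 3 + 2 + 8 + 3 + 4 + 2 + 2 + 4 + 1 + 7 + 8 + 6 + 7 + 4 + 7 + 6 + 5 + 7 + 5) / 22 = 114 / 22 = 5.1818
LCL = c̄ − 3√c̄ = 5.1818 − 3 × 2.2764 = -1.6473 → 0 (cannot be negative)

0.00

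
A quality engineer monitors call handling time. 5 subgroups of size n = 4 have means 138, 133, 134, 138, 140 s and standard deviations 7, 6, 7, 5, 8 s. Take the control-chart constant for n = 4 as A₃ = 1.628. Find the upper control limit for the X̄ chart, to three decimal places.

147.345

X̄̄ = (138 + 133 + 134 + 138 + 140) / 5 = 136.6000
s̄ = (7 + 6 + 7 + 5 + 8) / 5 = 6.6000
UCL = X̄̄ + A₃·s̄ = 136.6000 + 1.628 × 6.6000 = 147.3448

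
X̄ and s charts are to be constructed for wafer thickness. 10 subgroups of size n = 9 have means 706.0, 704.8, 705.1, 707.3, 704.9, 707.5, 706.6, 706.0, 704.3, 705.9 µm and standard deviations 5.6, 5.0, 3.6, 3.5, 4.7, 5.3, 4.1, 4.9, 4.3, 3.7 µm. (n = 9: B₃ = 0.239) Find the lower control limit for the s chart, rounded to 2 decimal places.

s̄ = (5.6 + 5.0 + 3.6 + 3.5 + 4.7 + 5.3 + 4.1 + 4.9 + 4.3 + 3.7) / 10 = 4.4700
LCL_s = B₃·s̄ = 0.239 × 4.4700 = 1.0683

1.07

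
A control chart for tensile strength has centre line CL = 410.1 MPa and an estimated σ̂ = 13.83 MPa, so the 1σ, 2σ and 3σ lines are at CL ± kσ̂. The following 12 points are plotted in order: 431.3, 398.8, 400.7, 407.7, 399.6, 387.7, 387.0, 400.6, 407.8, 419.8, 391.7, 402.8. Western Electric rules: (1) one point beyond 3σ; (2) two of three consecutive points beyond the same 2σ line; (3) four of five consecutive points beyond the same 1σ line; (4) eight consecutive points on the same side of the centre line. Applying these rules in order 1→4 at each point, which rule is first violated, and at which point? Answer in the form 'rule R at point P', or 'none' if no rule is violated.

rule 4 at point 9

Zone of each point (C = within 1σ̂, B = 1σ̂–2σ̂, A = 2σ̂–3σ̂, * = beyond 3σ̂; sign = side of CL): 1:+B, 2:-C, 3:-C, 4:-C, 5:-C, 6:-B, 7:-B, 8:-C, 9:-C, 10:+C, 11:-B, 12:-C
Rule 4 (eight consecutive points on the same side of the centre line) is satisfied at point 9.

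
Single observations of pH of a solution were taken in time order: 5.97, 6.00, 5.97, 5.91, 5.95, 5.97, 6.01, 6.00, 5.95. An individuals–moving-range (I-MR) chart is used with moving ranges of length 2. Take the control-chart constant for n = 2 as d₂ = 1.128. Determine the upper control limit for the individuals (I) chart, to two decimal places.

X̄ = (5.97 + 6.00 + 5.97 + 5.91 + 5.95 + 5.97 + 6.01 + 6.00 + 5.95) / 9 = 5.9700
Moving ranges: 0.03, 0.03, 0.06, 0.04, 0.02, 0.04, 0.01, 0.05; M̄R̄ = 0.2800 / 8 = 0.0350
UCL = X̄ + 3·M̄R̄/d₂ = 5.9700 + 3 × 0.0350 / 1.128 = 6.0631

6.06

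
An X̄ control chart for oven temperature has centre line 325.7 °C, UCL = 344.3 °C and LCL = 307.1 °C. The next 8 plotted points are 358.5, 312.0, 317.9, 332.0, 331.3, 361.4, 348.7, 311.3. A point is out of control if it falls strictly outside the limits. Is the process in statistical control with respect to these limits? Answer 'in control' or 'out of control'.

out of control

Compare each point to [307.1, 344.3]: sample 1 = 358.5 > UCL; sample 6 = 361.4 > UCL; sample 7 = 348.7 > UCL.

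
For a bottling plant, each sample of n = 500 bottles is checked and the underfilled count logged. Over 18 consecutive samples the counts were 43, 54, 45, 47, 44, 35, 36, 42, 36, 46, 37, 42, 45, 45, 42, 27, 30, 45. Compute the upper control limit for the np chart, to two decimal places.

p̄ = Σdᵢ / (k·n) = 741 / (18 × 500) = 0.08233
UCL = np̄ + 3·√(np̄(1−p̄)) = 41.1667 + 3 × √(41.1667×0.91767) = 41.1667 + 3 × 6.1463 = 59.6056

59.61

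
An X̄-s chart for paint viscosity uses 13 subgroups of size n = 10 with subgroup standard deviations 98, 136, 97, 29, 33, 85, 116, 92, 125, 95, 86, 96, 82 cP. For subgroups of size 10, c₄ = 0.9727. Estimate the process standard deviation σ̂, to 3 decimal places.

s̄ = (98 + 136 + 97 + 29 + 33 + 85 + 116 + 92 + 125 + 95 + 86 + 96 + 82) / 13 = 90.0000
σ̂ = s̄ / c₄ = 90.0000 / 0.9727 = 92.5260

92.526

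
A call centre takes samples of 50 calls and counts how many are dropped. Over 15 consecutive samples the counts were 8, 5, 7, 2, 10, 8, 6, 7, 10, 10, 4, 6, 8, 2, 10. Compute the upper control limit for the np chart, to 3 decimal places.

p̄ = Σdᵢ / (k·n) = 103 / (15 × 50) = 0.13733
UCL = np̄ + 3·√(np̄(1−p̄)) = 6.8667 + 3 × √(6.8667×0.86267) = 6.8667 + 3 × 2.4339 = 14.1682

14.168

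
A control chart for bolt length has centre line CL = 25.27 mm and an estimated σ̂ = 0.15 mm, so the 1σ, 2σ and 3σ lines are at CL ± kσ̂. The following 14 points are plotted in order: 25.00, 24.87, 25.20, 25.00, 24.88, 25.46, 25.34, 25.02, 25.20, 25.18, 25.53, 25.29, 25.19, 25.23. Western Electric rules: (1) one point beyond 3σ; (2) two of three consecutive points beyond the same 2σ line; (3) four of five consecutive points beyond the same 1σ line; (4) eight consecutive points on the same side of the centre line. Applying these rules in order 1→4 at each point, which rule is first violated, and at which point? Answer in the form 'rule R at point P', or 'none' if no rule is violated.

rule 3 at point 5

Zone of each point (C = within 1σ̂, B = 1σ̂–2σ̂, A = 2σ̂–3σ̂, * = beyond 3σ̂; sign = side of CL): 1:-B, 2:-A, 3:-C, 4:-B, 5:-A, 6:+B, 7:+C, 8:-B, 9:-C, 10:-C, 11:+B, 12:+C, 13:-C, 14:-C
Rule 3 (four of five consecutive points beyond the same 1σ limit) is satisfied at point 5.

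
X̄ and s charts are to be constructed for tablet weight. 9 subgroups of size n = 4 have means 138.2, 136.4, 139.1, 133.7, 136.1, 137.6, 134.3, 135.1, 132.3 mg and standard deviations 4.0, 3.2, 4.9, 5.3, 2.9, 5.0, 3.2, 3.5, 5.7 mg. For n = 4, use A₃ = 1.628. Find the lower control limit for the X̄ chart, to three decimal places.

129.047

X̄̄ = (138.2 + 136.4 + 139.1 + 133.7 + 136.1 + 137.6 + 134.3 + 135.1 + 132.3) / 9 = 135.8667
s̄ = (4.0 + 3.2 + 4.9 + 5.3 + 2.9 + 5.0 + 3.2 + 3.5 + 5.7) / 9 = 4.1889
LCL = X̄̄ − A₃·s̄ = 135.8667 − 1.628 × 4.1889 = 129.0472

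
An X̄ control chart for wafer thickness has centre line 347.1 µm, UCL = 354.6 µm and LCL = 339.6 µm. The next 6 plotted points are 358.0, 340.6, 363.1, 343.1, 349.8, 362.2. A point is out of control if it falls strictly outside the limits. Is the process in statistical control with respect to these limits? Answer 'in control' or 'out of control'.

out of control

Compare each point to [339.6, 354.6]: sample 1 = 358.0 > UCL; sample 3 = 363.1 > UCL; sample 6 = 362.2 > UCL.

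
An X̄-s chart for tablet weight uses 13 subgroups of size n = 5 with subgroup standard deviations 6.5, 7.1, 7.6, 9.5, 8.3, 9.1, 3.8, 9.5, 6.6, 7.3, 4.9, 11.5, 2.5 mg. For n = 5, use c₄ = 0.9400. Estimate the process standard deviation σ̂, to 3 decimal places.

7.709

s̄ = (6.5 + 7.1 + 7.6 + 9.5 + 8.3 + 9.1 + 3.8 + 9.5 + 6.6 + 7.3 + 4.9 + 11.5 + 2.5) / 13 = 7.2462
σ̂ = s̄ / c₄ = 7.2462 / 0.9400 = 7.7087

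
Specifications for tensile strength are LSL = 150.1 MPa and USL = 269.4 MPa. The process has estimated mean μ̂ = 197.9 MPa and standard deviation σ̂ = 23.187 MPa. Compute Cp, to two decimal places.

Cp = (USL − LSL) / (6σ̂) = (269.4 − 150.1) / (6 × 23.187) = 119.3000 / 139.1220 = 0.8575

0.86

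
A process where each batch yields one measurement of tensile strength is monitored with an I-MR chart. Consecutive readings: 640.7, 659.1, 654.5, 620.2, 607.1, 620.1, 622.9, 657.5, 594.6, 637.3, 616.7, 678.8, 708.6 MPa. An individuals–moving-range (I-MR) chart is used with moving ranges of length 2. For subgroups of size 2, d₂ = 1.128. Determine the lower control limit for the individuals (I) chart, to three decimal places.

X̄ = (640.7 + 659.1 + 654.5 + 620.2 + 607.1 + 620.1 + 622.9 + 657.5 + 594.6 + 637.3 + 616.7 + 678.8 + 708.6) / 13 = 639.8538
Moving ranges: 18.4, 4.6, 34.3, 13.1, 13.0, 2.8, 34.6, 62.9, 42.7, 20.6, 62.1, 29.8; M̄R̄ = 338.9000 / 12 = 28.2417
LCL = X̄ − 3·M̄R̄/d₂ = 639.8538 − 3 × 28.2417 / 1.128 = 564.7430

564.743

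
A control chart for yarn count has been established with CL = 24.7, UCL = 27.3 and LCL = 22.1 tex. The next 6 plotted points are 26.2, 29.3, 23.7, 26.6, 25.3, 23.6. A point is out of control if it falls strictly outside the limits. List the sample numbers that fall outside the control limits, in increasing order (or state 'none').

Compare each point to [22.1, 27.3]: sample 2 = 29.3 > UCL.

2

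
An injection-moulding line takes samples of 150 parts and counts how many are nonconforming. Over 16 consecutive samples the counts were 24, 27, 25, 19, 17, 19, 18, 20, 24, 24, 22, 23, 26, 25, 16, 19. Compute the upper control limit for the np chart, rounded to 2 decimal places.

p̄ = Σdᵢ / (k·n) = 348 / (16 × 150) = 0.14500
UCL = np̄ + 3·√(np̄(1−p̄)) = 21.7500 + 3 × √(21.7500×0.85500) = 21.7500 + 3 × 4.3123 = 34.6870

34.69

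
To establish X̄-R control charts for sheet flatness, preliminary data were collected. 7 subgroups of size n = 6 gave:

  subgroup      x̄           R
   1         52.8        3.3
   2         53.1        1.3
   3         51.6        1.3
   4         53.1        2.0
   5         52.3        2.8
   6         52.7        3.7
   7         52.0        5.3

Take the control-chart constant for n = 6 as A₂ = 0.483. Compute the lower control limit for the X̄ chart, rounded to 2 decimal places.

X̄̄ = (52.8 + 53.1 + 51.6 + 53.1 + 52.3 + 52.7 + 52.0) / 7 = 367.6000 / 7 = 52.5143
R̄ = (3.3 + 1.3 + 1.3 + 2.0 + 2.8 + 3.7 + 5.3) / 7 = 19.7000 / 7 = 2.8143
LCL = X̄̄ − A₂·R̄ = 52.5143 − 0.483 × 2.8143 = 51.1550

51.15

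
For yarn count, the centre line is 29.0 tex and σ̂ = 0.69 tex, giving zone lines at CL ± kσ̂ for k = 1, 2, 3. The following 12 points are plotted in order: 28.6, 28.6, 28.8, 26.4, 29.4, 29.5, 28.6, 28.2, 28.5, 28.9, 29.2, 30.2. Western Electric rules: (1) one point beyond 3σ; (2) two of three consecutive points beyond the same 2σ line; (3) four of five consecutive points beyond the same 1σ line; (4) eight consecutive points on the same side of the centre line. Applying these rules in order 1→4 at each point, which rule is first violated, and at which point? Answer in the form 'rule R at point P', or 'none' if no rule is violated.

Zone of each point (C = within 1σ̂, B = 1σ̂–2σ̂, A = 2σ̂–3σ̂, * = beyond 3σ̂; sign = side of CL): 1:-C, 2:-C, 3:-C, 4:-*, 5:+C, 6:+C, 7:-C, 8:-B, 9:-C, 10:-C, 11:+C, 12:+B
Rule 1 (one point beyond the 3σ limits) is satisfied at point 4.

rule 1 at point 4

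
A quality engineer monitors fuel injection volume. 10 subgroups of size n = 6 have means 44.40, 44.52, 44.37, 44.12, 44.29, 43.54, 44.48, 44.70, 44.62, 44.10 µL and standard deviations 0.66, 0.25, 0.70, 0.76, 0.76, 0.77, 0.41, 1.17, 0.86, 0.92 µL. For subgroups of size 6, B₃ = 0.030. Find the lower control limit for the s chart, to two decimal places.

0.02

s̄ = (0.66 + 0.25 + 0.70 + 0.76 + 0.76 + 0.77 + 0.41 + 1.17 + 0.86 + 0.92) / 10 = 0.7260
LCL_s = B₃·s̄ = 0.030 × 0.7260 = 0.0218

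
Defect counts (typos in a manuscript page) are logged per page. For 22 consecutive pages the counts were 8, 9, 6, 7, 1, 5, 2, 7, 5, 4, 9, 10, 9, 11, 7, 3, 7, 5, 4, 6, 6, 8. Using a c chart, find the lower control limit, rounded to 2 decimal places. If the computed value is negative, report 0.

0.00

c̄ = (8 + 9 + 6 + 7 + 1 + 5 + 2 + 7 + 5 + 4 + 9 + 10 + 9 + 11 + 7 + 3 + 7 + 5 + 4 + 6 + 6 + 8) / 22 = 139 / 22 = 6.3182
LCL = c̄ − 3√c̄ = 6.3182 − 3 × 2.5136 = -1.2226 → 0 (cannot be negative)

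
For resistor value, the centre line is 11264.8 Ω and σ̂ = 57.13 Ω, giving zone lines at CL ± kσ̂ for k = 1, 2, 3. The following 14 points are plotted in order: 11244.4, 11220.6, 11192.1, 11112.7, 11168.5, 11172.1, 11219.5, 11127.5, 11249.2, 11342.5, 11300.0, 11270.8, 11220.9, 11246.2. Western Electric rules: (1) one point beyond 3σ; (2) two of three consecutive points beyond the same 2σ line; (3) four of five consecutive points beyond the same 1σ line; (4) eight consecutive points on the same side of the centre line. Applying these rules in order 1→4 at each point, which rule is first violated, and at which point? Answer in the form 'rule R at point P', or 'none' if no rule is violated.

Zone of each point (C = within 1σ̂, B = 1σ̂–2σ̂, A = 2σ̂–3σ̂, * = beyond 3σ̂; sign = side of CL): 1:-C, 2:-C, 3:-B, 4:-A, 5:-B, 6:-B, 7:-C, 8:-A, 9:-C, 10:+B, 11:+C, 12:+C, 13:-C, 14:-C
Rule 3 (four of five consecutive points beyond the same 1σ limit) is satisfied at point 6.

rule 3 at point 6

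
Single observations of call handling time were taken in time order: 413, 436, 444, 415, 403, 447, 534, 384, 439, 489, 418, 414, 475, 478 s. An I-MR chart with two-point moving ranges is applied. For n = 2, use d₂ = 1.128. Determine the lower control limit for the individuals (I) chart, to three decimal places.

X̄ = (413 + 436 + 444 + 415 + 403 + 447 + 534 + 384 + 439 + 489 + 418 + 414 + 475 + 478) / 14 = 442.0714
Moving ranges: 23, 8, 29, 12, 44, 87, 150, 55, 50, 71, 4, 61, 3; M̄R̄ = 597.0000 / 13 = 45.9231
LCL = X̄ − 3·M̄R̄/d₂ = 442.0714 − 3 × 45.9231 / 1.128 = 319.9356

319.936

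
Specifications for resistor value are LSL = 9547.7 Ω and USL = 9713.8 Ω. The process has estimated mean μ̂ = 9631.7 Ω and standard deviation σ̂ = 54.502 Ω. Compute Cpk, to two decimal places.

0.50

Cpu = (USL − μ̂) / (3σ̂) = (9713.8 − 9631.7) / (3 × 54.502) = 0.5021; Cpl = (μ̂ − LSL) / (3σ̂) = (9631.7 − 9547.7) / (3 × 54.502) = 0.5137; Cpk = min(Cpu, Cpl) = 0.5021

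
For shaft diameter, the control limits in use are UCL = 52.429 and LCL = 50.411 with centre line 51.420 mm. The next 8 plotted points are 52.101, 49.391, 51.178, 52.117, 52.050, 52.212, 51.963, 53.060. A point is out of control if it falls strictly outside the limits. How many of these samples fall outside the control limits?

2

Compare each point to [50.411, 52.429]: sample 2 = 49.391 < LCL; sample 8 = 53.060 > UCL.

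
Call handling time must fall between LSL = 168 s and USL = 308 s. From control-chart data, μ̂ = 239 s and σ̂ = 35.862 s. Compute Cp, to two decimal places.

0.65

Cp = (USL − LSL) / (6σ̂) = (308 − 168) / (6 × 35.862) = 140.0000 / 215.1720 = 0.6506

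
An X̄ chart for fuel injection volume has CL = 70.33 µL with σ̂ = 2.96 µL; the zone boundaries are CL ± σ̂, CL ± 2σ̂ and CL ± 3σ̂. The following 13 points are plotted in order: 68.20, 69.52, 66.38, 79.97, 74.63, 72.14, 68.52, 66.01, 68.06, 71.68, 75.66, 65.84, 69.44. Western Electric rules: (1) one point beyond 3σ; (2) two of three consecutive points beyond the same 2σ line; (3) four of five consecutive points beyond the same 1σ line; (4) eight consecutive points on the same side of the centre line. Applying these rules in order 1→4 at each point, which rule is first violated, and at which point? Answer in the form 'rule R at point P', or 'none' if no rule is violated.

Zone of each point (C = within 1σ̂, B = 1σ̂–2σ̂, A = 2σ̂–3σ̂, * = beyond 3σ̂; sign = side of CL): 1:-C, 2:-C, 3:-B, 4:+*, 5:+B, 6:+C, 7:-C, 8:-B, 9:-C, 10:+C, 11:+B, 12:-B, 13:-C
Rule 1 (one point beyond the 3σ limits) is satisfied at point 4.

rule 1 at point 4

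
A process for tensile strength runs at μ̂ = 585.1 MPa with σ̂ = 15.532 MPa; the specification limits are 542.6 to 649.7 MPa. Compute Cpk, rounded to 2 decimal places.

0.91

Cpu = (USL − μ̂) / (3σ̂) = (649.7 − 585.1) / (3 × 15.532) = 1.3864; Cpl = (μ̂ − LSL) / (3σ̂) = (585.1 − 542.6) / (3 × 15.532) = 0.9121; Cpk = min(Cpu, Cpl) = 0.9121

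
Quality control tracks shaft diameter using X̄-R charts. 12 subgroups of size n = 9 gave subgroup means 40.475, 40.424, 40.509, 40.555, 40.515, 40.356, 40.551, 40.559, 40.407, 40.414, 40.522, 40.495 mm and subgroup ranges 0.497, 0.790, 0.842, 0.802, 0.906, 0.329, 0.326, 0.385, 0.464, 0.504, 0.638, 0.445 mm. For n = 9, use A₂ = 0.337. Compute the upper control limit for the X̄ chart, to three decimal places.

40.676

X̄̄ = (40.475 + 40.424 + 40.509 + 40.555 + 40.515 + 40.356 + 40.551 + 40.559 + 40.407 + 40.414 + 40.522 + 40.495) / 12 = 485.7820 / 12 = 40.4818
R̄ = (0.497 + 0.790 + 0.842 + 0.802 + 0.906 + 0.329 + 0.326 + 0.385 + 0.464 + 0.504 + 0.638 + 0.445) / 12 = 6.9280 / 12 = 0.5773
UCL = X̄̄ + A₂·R̄ = 40.4818 + 0.337 × 0.5773 = 40.6764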